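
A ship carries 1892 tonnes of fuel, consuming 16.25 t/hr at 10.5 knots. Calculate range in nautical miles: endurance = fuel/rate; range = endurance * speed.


Formula: endurance = fuel / rate; range = endurance * speed
Step 1 — endurance = 1892 / 16.25 = 116.4308 hours
Step 2 — range = 116.4308 * 10.5 ≈ 1222.5 nautical miles (5 s.f.)

1222.5 NM


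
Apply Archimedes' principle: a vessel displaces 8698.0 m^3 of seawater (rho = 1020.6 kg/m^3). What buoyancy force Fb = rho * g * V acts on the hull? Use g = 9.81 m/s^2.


Formula: Fb = rho * g * V
Substituting: Fb = 1020.6 * 9.81 * 8698.0
Intermediate: 1020.6 * 9.81 = 10012.086
Result: Fb = 10012.086 * 8698.0 ≈ 87085000 N (5 s.f.)

87085000 N


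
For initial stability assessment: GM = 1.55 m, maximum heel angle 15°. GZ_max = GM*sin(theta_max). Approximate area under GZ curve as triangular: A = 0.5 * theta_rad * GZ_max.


Formula: GZ_max = GM * sin(theta); Area = 0.5 * theta_rad * GZ_max
Step 1 — GZ_max = 1.55 * sin(15°) = 1.55 * 0.258819 = 0.401169 m
Step 2 — theta_rad = 15 * pi/180 = 0.261799 rad
Step 3 — Area = 0.5 * 0.261799 * 0.401169 ≈ 0.052513 m·rad (5 s.f.)

0.052513 m·rad


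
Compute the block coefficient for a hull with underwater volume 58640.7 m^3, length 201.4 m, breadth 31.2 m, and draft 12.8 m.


Formula: Cb = V / (L * B * T)
Step 1 — L * B * T = 201.4 * 31.2 * 12.8 = 80431.104 m^3
Step 2 — Cb = 58640.7 / 80431.104 ≈ 0.72908 (5 s.f.)

0.72908


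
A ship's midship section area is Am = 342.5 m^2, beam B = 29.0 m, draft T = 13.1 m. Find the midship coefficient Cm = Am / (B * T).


Formula: Cm = Am / (B * T)
Step 1 — B * T = 29.0 * 13.1 = 379.9 m^2
Step 2 — Cm = 342.5 / 379.9 ≈ 0.90155 (5 s.f.)

0.90155


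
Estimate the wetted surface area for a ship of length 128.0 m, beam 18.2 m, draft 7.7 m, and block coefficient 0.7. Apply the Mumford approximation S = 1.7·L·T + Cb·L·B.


Formula: S = 1.7*L*T + V/T with V = Cb*L*B*T, i.e. S = L * (1.7*T + Cb*B)
Step 1 — 1.7*T = 1.7 * 7.7 = 13.09 m
Step 2 — Cb*B = 0.7 * 18.2 = 12.74 m
Step 3 — 1.7*T + Cb*B = 13.09 + 12.74 = 25.83 m
Step 4 — S = 128.0 * 25.83 ≈ 3306.2 m^2 (5 s.f.)

3306.2 m^2


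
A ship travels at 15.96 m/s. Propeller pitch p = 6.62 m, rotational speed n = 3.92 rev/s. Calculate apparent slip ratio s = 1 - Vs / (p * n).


Formula: s = 1 - Vs / (p * n)
Step 1 — p * n = 6.62 * 3.92 = 25.9504
Step 2 — Vs / (p*n) = 15.96 / 25.9504 = 0.615019 (6 d.p.)
Step 3 — s = 1 - 0.615019 = 0.384981

0.384981


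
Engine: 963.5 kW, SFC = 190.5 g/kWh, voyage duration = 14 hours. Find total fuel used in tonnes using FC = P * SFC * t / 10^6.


Formula: FC (tonnes) = P * SFC * t / 1,000,000
Step 1 — P * SFC * t = 963.5 * 190.5 * 14 = 2569654.5 g
Step 2 — FC (tonnes) = 2569654.5 / 1,000,000 ≈ 2.5697 tonnes (5 s.f.)

2.5697 tonnes


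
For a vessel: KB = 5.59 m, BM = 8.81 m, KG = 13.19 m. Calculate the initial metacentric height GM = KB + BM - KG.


Formula: GM = KB + BM - KG
Step 1 — KM = KB + BM = 5.59 + 8.81 = 14.4 m
Step 2 — GM = KM - KG = 14.4 - 13.19 = 1.21 m

1.21 m


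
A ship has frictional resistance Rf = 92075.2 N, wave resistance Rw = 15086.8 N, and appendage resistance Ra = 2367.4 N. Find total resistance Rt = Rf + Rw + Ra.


Formula: Rt = Rf + Rw + Ra
Substituting: Rt = 92075.2 + 15086.8 + 2367.4
Result: Rt = 109529.4 N

109529.4 N


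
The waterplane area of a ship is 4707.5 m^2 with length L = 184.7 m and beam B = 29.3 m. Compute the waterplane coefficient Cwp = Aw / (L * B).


Formula: Cwp = Aw / (L * B)
Step 1 — L * B = 184.7 * 29.3 = 5411.71 m^2
Step 2 — Cwp = 4707.5 / 5411.71 ≈ 0.86987 (5 s.f.)

0.86987


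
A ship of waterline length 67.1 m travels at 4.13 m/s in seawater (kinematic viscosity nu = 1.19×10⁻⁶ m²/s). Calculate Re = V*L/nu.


Formula: Re = V * L / nu
Step 1 — V * L = 4.13 * 67.1 = 277.123 m^2/s
Step 2 — Re = 277.123 / 1.19e-6 = 2.33e+08

2.33e+08


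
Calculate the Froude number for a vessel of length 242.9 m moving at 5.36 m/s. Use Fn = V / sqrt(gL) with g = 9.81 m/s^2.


Formula: Fn = V / sqrt(g * L)
Step 1 — g * L = 9.81 * 242.9 = 2382.849
Step 2 — sqrt(g * L) = sqrt(2382.849) = 48.814434
Step 3 — Fn = 5.36 / 48.814434 ≈ 0.10980 (5 s.f.)

0.10980


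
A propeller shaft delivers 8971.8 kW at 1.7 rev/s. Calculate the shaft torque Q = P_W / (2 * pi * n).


Formula: Q = P_W / (2 * pi * n)
Step 1 — P_W = 8971.8 kW * 1000 = 8971800.0 W
Step 2 — 2 * pi * n = 2 * pi * 1.7 = 10.681415
Step 3 — Q = 8971800.0 / 10.681415 ≈ 839940 N·m (5 s.f.)

839940 N·m


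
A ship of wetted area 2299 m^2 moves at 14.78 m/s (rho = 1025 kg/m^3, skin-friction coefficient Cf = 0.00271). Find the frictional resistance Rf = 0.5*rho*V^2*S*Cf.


Formula: Rf = 0.5 * rho * V^2 * S * Cf
Step 1 — V^2 = 14.78^2 = 218.4484
Step 2 — 0.5 * rho * V^2 = 0.5 * 1025 * 218.4484 = 111954.805
Step 3 — Rf = 111954.805 * 2299 * 0.00271 ≈ 697510 N (5 s.f.)

697510 N


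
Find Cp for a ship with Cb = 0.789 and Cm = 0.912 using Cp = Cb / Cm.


Formula: Cp = Cb / Cm
Substituting: Cp = 0.789 / 0.912
Result: Cp ≈ 0.86513 (5 s.f.)

0.86513


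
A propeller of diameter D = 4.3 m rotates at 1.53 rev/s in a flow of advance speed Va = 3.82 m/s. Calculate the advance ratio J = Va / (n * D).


Formula: J = Va / (n * D)
Step 1 — n * D = 1.53 * 4.3 = 6.579
Step 2 — J = 3.82 / 6.579 ≈ 0.58064 (5 s.f.)

0.58064


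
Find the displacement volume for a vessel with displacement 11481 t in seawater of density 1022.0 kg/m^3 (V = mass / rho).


Formula: V = mass / rho
Step 1 — convert tonnes to kg: 11481 t * 1000 = 11481000 kg
Step 2 — V = 11481000 / 1022.0 ≈ 11234 m^3 (5 s.f.)

11234 m^3


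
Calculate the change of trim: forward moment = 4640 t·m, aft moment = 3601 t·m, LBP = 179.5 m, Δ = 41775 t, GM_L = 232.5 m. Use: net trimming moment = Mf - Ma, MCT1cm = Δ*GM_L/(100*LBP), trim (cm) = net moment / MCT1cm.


Formula: net trimming moment = Mf - Ma; MCT1cm = Δ*GM_L/(100*LBP); trim = net moment / MCT1cm
Step 1 — net trimming moment = 4640 - 3601 = 1039 t·m
Step 2 — MCT1cm = 41775 * 232.5 / (100 * 179.5) = 541.0968 t·m/cm
Step 3 — trim = 1039 / 541.0968 ≈ 1.9202 cm (5 s.f.)

1.9202 cm


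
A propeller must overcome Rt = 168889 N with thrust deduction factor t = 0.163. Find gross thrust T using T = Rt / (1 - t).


Formula: T = Rt / (1 - t)
Step 1 — (1 - t) = 1 - 0.163 = 0.837
Step 2 — T = 168889 / 0.837 ≈ 201780 N (5 s.f.)

201780 N


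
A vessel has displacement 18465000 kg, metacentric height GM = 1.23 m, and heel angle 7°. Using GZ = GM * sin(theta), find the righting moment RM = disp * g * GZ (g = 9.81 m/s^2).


Formula: GZ = GM * sin(theta); RM = disp * g * GZ
Step 1 — GZ = 1.23 * sin(7°) = 1.23 * 0.121869 = 0.149899 m
Step 2 — RM = 18465000 * 9.81 * 0.149899 ≈ 27153000 N·m (5 s.f.)

27153000 N·m


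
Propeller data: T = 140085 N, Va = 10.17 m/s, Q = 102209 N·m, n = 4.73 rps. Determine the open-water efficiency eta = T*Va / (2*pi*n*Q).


Formula: eta = T * Va / (2 * pi * n * Q)
Step 1 — numerator = T * Va = 140085 * 10.17 = 1424664.45
Step 2 — 2 * pi * n = 2 * pi * 4.73 = 29.719467
Step 3 — denominator = 29.719467 * 102209 = 3037597.0
Step 4 — eta = 1424664.45 / 3037597.0 ≈ 0.46901 (5 s.f.)

0.46901


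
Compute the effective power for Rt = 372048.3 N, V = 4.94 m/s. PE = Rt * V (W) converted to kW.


Formula: PE = Rt * V / 1000 (kW)
Step 1 — PE (W) = 372048.3 * 4.94 = 1837918.602 W
Step 2 — PE (kW) = 1837918.602 / 1000 ≈ 1837.9 kW (5 s.f.)

1837.9 kW


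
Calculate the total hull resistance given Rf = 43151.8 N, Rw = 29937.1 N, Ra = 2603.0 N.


Formula: Rt = Rf + Rw + Ra
Substituting: Rt = 43151.8 + 29937.1 + 2603.0
Result: Rt = 75691.9 N

75691.9 N


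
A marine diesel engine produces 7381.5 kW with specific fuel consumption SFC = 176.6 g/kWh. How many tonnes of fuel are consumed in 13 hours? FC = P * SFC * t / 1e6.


Formula: FC (tonnes) = P * SFC * t / 1,000,000
Step 1 — P * SFC * t = 7381.5 * 176.6 * 13 = 16946447.7 g
Step 2 — FC (tonnes) = 16946447.7 / 1,000,000 ≈ 16.946 tonnes (5 s.f.)

16.946 tonnes


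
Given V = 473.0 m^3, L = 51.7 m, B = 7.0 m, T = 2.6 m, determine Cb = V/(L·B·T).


Formula: Cb = V / (L * B * T)
Step 1 — L * B * T = 51.7 * 7.0 * 2.6 = 940.94 m^3
Step 2 — Cb = 473.0 / 940.94 ≈ 0.50269 (5 s.f.)

0.50269


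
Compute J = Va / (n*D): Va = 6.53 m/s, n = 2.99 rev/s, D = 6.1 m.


Formula: J = Va / (n * D)
Step 1 — n * D = 2.99 * 6.1 = 18.239
Step 2 — J = 6.53 / 18.239 ≈ 0.35802 (5 s.f.)

0.35802


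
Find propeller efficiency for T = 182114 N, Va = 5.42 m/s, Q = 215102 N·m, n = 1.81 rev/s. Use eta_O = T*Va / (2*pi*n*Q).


Formula: eta = T * Va / (2 * pi * n * Q)
Step 1 — numerator = T * Va = 182114 * 5.42 = 987057.88
Step 2 — 2 * pi * n = 2 * pi * 1.81 = 11.372565
Step 3 — denominator = 11.372565 * 215102 = 2446261.48
Step 4 — eta = 987057.88 / 2446261.48 ≈ 0.40350 (5 s.f.)

0.40350


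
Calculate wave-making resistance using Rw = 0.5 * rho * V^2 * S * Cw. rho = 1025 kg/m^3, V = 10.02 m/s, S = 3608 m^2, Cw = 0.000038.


Formula: Rw = 0.5 * rho * V^2 * S * Cw
Step 1 — V^2 = 10.02^2 = 100.4004
Step 2 — 0.5 * rho * V^2 = 0.5 * 1025 * 100.4004 = 51455.205
Step 3 — Rw = 51455.205 * 3608 * 0.000038 ≈ 7054.7 N (5 s.f.)

7054.7 N


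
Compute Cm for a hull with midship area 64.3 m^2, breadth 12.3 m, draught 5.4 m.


Formula: Cm = Am / (B * T)
Step 1 — B * T = 12.3 * 5.4 = 66.42 m^2
Step 2 — Cm = 64.3 / 66.42 ≈ 0.96808 (5 s.f.)

0.96808


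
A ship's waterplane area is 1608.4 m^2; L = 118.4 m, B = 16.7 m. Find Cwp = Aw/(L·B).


Formula: Cwp = Aw / (L * B)
Step 1 — L * B = 118.4 * 16.7 = 1977.28 m^2
Step 2 — Cwp = 1608.4 / 1977.28 ≈ 0.81344 (5 s.f.)

0.81344


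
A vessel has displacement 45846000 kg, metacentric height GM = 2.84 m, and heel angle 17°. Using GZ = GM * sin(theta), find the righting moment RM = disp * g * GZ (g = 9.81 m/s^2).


Formula: GZ = GM * sin(theta); RM = disp * g * GZ
Step 1 — GZ = 2.84 * sin(17°) = 2.84 * 0.292372 = 0.830336 m
Step 2 — RM = 45846000 * 9.81 * 0.830336 ≈ 373440000 N·m (5 s.f.)

373440000 N·m


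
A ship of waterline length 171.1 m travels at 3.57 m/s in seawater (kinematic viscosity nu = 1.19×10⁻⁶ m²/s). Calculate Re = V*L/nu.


Formula: Re = V * L / nu
Step 1 — V * L = 3.57 * 171.1 = 610.827 m^2/s
Step 2 — Re = 610.827 / 1.19e-6 = 5.13e+08

5.13e+08


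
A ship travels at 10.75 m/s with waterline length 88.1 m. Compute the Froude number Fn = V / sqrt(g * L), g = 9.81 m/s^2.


Formula: Fn = V / sqrt(g * L)
Step 1 — g * L = 9.81 * 88.1 = 864.261
Step 2 — sqrt(g * L) = sqrt(864.261) = 29.398316
Step 3 — Fn = 10.75 / 29.398316 ≈ 0.36567 (5 s.f.)

0.36567


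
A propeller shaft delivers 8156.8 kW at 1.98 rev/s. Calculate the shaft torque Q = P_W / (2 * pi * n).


Formula: Q = P_W / (2 * pi * n)
Step 1 — P_W = 8156.8 kW * 1000 = 8156800.0 W
Step 2 — 2 * pi * n = 2 * pi * 1.98 = 12.440707
Step 3 — Q = 8156800.0 / 12.440707 ≈ 655650 N·m (5 s.f.)

655650 N·m


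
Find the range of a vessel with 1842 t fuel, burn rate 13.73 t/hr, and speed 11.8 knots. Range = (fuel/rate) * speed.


Formula: endurance = fuel / rate; range = endurance * speed
Step 1 — endurance = 1842 / 13.73 = 134.1588 hours
Step 2 — range = 134.1588 * 11.8 ≈ 1583.1 nautical miles (5 s.f.)

1583.1 NM


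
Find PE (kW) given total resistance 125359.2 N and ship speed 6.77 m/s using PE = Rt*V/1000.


Formula: PE = Rt * V / 1000 (kW)
Step 1 — PE (W) = 125359.2 * 6.77 = 848681.784 W
Step 2 — PE (kW) = 848681.784 / 1000 ≈ 848.68 kW (5 s.f.)

848.68 kW


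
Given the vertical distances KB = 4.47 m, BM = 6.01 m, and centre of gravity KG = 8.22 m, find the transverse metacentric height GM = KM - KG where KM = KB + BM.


Formula: GM = KB + BM - KG
Step 1 — KM = KB + BM = 4.47 + 6.01 = 10.48 m
Step 2 — GM = KM - KG = 10.48 - 8.22 = 2.26 m

2.26 m


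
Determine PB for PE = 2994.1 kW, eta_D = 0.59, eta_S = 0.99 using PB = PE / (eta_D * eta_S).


Formula: PB = PE / (eta_D * eta_S)
Step 1 — combined efficiency = eta_D * eta_S = 0.59 * 0.99 = 0.5841
Step 2 — PB = 2994.1 / 0.5841 ≈ 5126.0 kW (5 s.f.)

5126.0 kW


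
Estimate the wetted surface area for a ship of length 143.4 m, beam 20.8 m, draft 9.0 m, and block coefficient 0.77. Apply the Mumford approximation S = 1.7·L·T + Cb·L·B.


Formula: S = 1.7*L*T + V/T with V = Cb*L*B*T, i.e. S = L * (1.7*T + Cb*B)
Step 1 — 1.7*T = 1.7 * 9.0 = 15.3 m
Step 2 — Cb*B = 0.77 * 20.8 = 16.016 m
Step 3 — 1.7*T + Cb*B = 15.3 + 16.016 = 31.316 m
Step 4 — S = 143.4 * 31.316 ≈ 4490.7 m^2 (5 s.f.)

4490.7 m^2


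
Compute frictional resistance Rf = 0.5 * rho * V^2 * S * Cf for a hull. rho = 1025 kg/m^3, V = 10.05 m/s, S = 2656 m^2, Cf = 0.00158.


Formula: Rf = 0.5 * rho * V^2 * S * Cf
Step 1 — V^2 = 10.05^2 = 101.0025
Step 2 — 0.5 * rho * V^2 = 0.5 * 1025 * 101.0025 = 51763.78125
Step 3 — Rf = 51763.78125 * 2656 * 0.00158 ≈ 217230 N (5 s.f.)

217230 N


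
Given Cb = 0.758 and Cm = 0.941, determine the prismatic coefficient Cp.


Formula: Cp = Cb / Cm
Substituting: Cp = 0.758 / 0.941
Result: Cp ≈ 0.80553 (5 s.f.)

0.80553


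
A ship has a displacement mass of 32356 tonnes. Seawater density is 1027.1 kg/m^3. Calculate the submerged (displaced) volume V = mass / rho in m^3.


Formula: V = mass / rho
Step 1 — convert tonnes to kg: 32356 t * 1000 = 32356000 kg
Step 2 — V = 32356000 / 1027.1 ≈ 31502 m^3 (5 s.f.)

31502 m^3


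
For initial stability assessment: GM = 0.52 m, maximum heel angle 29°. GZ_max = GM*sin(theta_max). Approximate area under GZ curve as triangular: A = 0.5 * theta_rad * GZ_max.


Formula: GZ_max = GM * sin(theta); Area = 0.5 * theta_rad * GZ_max
Step 1 — GZ_max = 0.52 * sin(29°) = 0.52 * 0.48481 = 0.252101 m
Step 2 — theta_rad = 29 * pi/180 = 0.506145 rad
Step 3 — Area = 0.5 * 0.506145 * 0.252101 ≈ 0.063800 m·rad (5 s.f.)

0.063800 m·rad


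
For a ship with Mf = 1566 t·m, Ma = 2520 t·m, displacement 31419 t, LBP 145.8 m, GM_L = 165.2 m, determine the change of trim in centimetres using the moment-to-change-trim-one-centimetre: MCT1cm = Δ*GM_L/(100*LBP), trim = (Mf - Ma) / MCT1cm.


Formula: net trimming moment = Mf - Ma; MCT1cm = Δ*GM_L/(100*LBP); trim = net moment / MCT1cm
Step 1 — net trimming moment = 1566 - 2520 = -954 t·m
Step 2 — MCT1cm = 31419 * 165.2 / (100 * 145.8) = 355.9958 t·m/cm
Step 3 — trim = -954 / 355.9958 ≈ -2.6798 cm (5 s.f.)

-2.6798 cm


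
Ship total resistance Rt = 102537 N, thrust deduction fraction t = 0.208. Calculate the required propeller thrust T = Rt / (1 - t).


Formula: T = Rt / (1 - t)
Step 1 — (1 - t) = 1 - 0.208 = 0.792
Step 2 — T = 102537 / 0.792 ≈ 129470 N (5 s.f.)

129470 N


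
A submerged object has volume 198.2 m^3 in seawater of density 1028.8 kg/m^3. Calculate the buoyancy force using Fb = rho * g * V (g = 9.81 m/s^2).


Formula: Fb = rho * g * V
Substituting: Fb = 1028.8 * 9.81 * 198.2
Intermediate: 1028.8 * 9.81 = 10092.528
Result: Fb = 10092.528 * 198.2 ≈ 2000300 N (5 s.f.)

2000300 N


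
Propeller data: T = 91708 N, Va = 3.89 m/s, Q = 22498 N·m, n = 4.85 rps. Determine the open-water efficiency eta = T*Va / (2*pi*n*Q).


Formula: eta = T * Va / (2 * pi * n * Q)
Step 1 — numerator = T * Va = 91708 * 3.89 = 356744.12
Step 2 — 2 * pi * n = 2 * pi * 4.85 = 30.473449
Step 3 — denominator = 30.473449 * 22498 = 685591.66
Step 4 — eta = 356744.12 / 685591.66 ≈ 0.52034 (5 s.f.)

0.52034


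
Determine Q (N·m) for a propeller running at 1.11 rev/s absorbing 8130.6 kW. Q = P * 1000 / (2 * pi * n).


Formula: Q = P_W / (2 * pi * n)
Step 1 — P_W = 8130.6 kW * 1000 = 8130600.0 W
Step 2 — 2 * pi * n = 2 * pi * 1.11 = 6.974336
Step 3 — Q = 8130600.0 / 6.974336 ≈ 1165800 N·m (5 s.f.)

1165800 N·m


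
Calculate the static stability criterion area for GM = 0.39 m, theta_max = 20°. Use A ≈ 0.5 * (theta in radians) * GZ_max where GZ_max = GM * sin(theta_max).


Formula: GZ_max = GM * sin(theta); Area = 0.5 * theta_rad * GZ_max
Step 1 — GZ_max = 0.39 * sin(20°) = 0.39 * 0.34202 = 0.133388 m
Step 2 — theta_rad = 20 * pi/180 = 0.349066 rad
Step 3 — Area = 0.5 * 0.349066 * 0.133388 ≈ 0.023281 m·rad (5 s.f.)

0.023281 m·rad


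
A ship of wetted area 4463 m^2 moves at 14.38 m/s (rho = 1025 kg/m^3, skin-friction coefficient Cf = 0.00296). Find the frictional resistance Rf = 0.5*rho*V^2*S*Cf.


Formula: Rf = 0.5 * rho * V^2 * S * Cf
Step 1 — V^2 = 14.38^2 = 206.7844
Step 2 — 0.5 * rho * V^2 = 0.5 * 1025 * 206.7844 = 105977.005
Step 3 — Rf = 105977.005 * 4463 * 0.00296 ≈ 1400000 N (5 s.f.)

1400000 N


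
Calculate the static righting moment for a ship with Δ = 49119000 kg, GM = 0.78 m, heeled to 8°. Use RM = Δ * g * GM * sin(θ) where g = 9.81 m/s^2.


Formula: GZ = GM * sin(theta); RM = disp * g * GZ
Step 1 — GZ = 0.78 * sin(8°) = 0.78 * 0.139173 = 0.108555 m
Step 2 — RM = 49119000 * 9.81 * 0.108555 ≈ 52308000 N·m (5 s.f.)

52308000 N·m


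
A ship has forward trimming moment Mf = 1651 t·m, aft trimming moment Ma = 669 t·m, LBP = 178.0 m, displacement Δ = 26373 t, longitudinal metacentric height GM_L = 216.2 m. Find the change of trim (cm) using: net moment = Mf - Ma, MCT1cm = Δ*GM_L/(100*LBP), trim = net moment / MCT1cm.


Formula: net trimming moment = Mf - Ma; MCT1cm = Δ*GM_L/(100*LBP); trim = net moment / MCT1cm
Step 1 — net trimming moment = 1651 - 669 = 982 t·m
Step 2 — MCT1cm = 26373 * 216.2 / (100 * 178.0) = 320.3282 t·m/cm
Step 3 — trim = 982 / 320.3282 ≈ 3.0656 cm (5 s.f.)

3.0656 cm


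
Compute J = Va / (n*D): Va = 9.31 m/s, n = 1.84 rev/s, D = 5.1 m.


Formula: J = Va / (n * D)
Step 1 — n * D = 1.84 * 5.1 = 9.384
Step 2 — J = 9.31 / 9.384 ≈ 0.99211 (5 s.f.)

0.99211


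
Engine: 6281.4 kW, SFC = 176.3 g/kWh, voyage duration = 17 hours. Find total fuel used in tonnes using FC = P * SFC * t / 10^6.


Formula: FC (tonnes) = P * SFC * t / 1,000,000
Step 1 — P * SFC * t = 6281.4 * 176.3 * 17 = 18825983.94 g
Step 2 — FC (tonnes) = 18825983.94 / 1,000,000 ≈ 18.826 tonnes (5 s.f.)

18.826 tonnes


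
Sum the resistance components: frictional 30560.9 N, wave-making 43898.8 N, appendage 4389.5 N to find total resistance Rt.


Formula: Rt = Rf + Rw + Ra
Substituting: Rt = 30560.9 + 43898.8 + 4389.5
Result: Rt = 78849.2 N

78849.2 N


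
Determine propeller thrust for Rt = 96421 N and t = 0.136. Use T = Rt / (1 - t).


Formula: T = Rt / (1 - t)
Step 1 — (1 - t) = 1 - 0.136 = 0.864
Step 2 — T = 96421 / 0.864 ≈ 111600 N (5 s.f.)

111600 N


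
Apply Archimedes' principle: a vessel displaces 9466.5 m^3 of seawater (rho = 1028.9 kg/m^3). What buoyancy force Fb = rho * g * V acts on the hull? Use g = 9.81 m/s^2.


Formula: Fb = rho * g * V
Substituting: Fb = 1028.9 * 9.81 * 9466.5
Intermediate: 1028.9 * 9.81 = 10093.509
Result: Fb = 10093.509 * 9466.5 ≈ 95550000 N (5 s.f.)

95550000 N


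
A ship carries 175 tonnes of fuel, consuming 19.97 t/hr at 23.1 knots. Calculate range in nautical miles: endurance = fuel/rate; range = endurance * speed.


Formula: endurance = fuel / rate; range = endurance * speed
Step 1 — endurance = 175 / 19.97 = 8.7631 hours
Step 2 — range = 8.7631 * 23.1 ≈ 202.43 nautical miles (5 s.f.)

202.43 NM


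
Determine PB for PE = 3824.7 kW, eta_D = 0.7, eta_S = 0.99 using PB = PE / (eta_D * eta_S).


Formula: PB = PE / (eta_D * eta_S)
Step 1 — combined efficiency = eta_D * eta_S = 0.7 * 0.99 = 0.693
Step 2 — PB = 3824.7 / 0.693 ≈ 5519.0 kW (5 s.f.)

5519.0 kW


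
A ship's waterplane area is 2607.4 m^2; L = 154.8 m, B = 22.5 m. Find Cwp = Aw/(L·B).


Formula: Cwp = Aw / (L * B)
Step 1 — L * B = 154.8 * 22.5 = 3483.0 m^2
Step 2 — Cwp = 2607.4 / 3483.0 ≈ 0.74861 (5 s.f.)

0.74861


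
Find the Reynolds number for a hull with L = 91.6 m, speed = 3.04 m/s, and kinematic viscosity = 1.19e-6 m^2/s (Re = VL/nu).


Formula: Re = V * L / nu
Step 1 — V * L = 3.04 * 91.6 = 278.464 m^2/s
Step 2 — Re = 278.464 / 1.19e-6 = 2.34e+08

2.34e+08


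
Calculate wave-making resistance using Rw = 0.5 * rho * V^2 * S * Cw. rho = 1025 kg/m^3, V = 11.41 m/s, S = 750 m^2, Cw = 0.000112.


Formula: Rw = 0.5 * rho * V^2 * S * Cw
Step 1 — V^2 = 11.41^2 = 130.1881
Step 2 — 0.5 * rho * V^2 = 0.5 * 1025 * 130.1881 = 66721.40125
Step 3 — Rw = 66721.40125 * 750 * 0.000112 ≈ 5604.6 N (5 s.f.)

5604.6 N


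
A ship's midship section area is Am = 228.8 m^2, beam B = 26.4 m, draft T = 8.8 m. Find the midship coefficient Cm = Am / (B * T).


Formula: Cm = Am / (B * T)
Step 1 — B * T = 26.4 * 8.8 = 232.32 m^2
Step 2 — Cm = 228.8 / 232.32 ≈ 0.98485 (5 s.f.)

0.98485


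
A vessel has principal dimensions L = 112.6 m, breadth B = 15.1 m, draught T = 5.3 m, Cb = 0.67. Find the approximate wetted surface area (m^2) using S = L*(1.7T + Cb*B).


Formula: S = 1.7*L*T + V/T with V = Cb*L*B*T, i.e. S = L * (1.7*T + Cb*B)
Step 1 — 1.7*T = 1.7 * 5.3 = 9.01 m
Step 2 — Cb*B = 0.67 * 15.1 = 10.117 m
Step 3 — 1.7*T + Cb*B = 9.01 + 10.117 = 19.127 m
Step 4 — S = 112.6 * 19.127 ≈ 2153.7 m^2 (5 s.f.)

2153.7 m^2


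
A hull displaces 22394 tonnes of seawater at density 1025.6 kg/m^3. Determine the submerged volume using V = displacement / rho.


Formula: V = mass / rho
Step 1 — convert tonnes to kg: 22394 t * 1000 = 22394000 kg
Step 2 — V = 22394000 / 1025.6 ≈ 21835 m^3 (5 s.f.)

21835 m^3


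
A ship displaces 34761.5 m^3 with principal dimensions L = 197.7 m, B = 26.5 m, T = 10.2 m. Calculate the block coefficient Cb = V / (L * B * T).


Formula: Cb = V / (L * B * T)
Step 1 — L * B * T = 197.7 * 26.5 * 10.2 = 53438.31 m^3
Step 2 — Cb = 34761.5 / 53438.31 ≈ 0.65050 (5 s.f.)

0.65050


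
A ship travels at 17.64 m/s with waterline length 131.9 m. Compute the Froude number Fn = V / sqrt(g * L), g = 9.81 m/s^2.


Formula: Fn = V / sqrt(g * L)
Step 1 — g * L = 9.81 * 131.9 = 1293.939
Step 2 — sqrt(g * L) = sqrt(1293.939) = 35.971364
Step 3 — Fn = 17.64 / 35.971364 ≈ 0.49039 (5 s.f.)

0.49039


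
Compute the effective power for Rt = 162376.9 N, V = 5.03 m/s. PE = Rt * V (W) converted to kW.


Formula: PE = Rt * V / 1000 (kW)
Step 1 — PE (W) = 162376.9 * 5.03 = 816755.807 W
Step 2 — PE (kW) = 816755.807 / 1000 ≈ 816.76 kW (5 s.f.)

816.76 kW


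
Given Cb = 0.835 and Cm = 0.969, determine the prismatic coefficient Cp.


Formula: Cp = Cb / Cm
Substituting: Cp = 0.835 / 0.969
Result: Cp ≈ 0.86171 (5 s.f.)

0.86171


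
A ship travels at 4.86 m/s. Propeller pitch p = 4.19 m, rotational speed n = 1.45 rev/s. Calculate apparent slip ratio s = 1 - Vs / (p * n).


Formula: s = 1 - Vs / (p * n)
Step 1 — p * n = 4.19 * 1.45 = 6.0755
Step 2 — Vs / (p*n) = 4.86 / 6.0755 = 0.799934 (6 d.p.)
Step 3 — s = 1 - 0.799934 = 0.200066

0.200066


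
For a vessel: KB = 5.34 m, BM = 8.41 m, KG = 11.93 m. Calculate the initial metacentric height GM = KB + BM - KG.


Formula: GM = KB + BM - KG
Step 1 — KM = KB + BM = 5.34 + 8.41 = 13.75 m
Step 2 — GM = KM - KG = 13.75 - 11.93 = 1.82 m

1.82 m


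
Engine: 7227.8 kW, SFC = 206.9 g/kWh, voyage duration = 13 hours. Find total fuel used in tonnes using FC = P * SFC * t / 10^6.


Formula: FC (tonnes) = P * SFC * t / 1,000,000
Step 1 — P * SFC * t = 7227.8 * 206.9 * 13 = 19440613.66 g
Step 2 — FC (tonnes) = 19440613.66 / 1,000,000 ≈ 19.441 tonnes (5 s.f.)

19.441 tonnes


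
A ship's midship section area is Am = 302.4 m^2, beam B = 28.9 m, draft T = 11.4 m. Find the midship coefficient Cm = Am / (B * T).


Formula: Cm = Am / (B * T)
Step 1 — B * T = 28.9 * 11.4 = 329.46 m^2
Step 2 — Cm = 302.4 / 329.46 ≈ 0.91787 (5 s.f.)

0.91787


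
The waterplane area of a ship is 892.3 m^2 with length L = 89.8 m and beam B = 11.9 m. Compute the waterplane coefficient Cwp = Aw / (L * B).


Formula: Cwp = Aw / (L * B)
Step 1 — L * B = 89.8 * 11.9 = 1068.62 m^2
Step 2 — Cwp = 892.3 / 1068.62 ≈ 0.83500 (5 s.f.)

0.83500


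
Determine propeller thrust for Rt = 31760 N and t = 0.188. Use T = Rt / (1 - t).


Formula: T = Rt / (1 - t)
Step 1 — (1 - t) = 1 - 0.188 = 0.812
Step 2 — T = 31760 / 0.812 ≈ 39113 N (5 s.f.)

39113 N


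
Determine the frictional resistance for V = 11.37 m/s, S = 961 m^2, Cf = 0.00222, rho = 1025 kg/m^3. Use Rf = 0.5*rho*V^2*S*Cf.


Formula: Rf = 0.5 * rho * V^2 * S * Cf
Step 1 — V^2 = 11.37^2 = 129.2769
Step 2 — 0.5 * rho * V^2 = 0.5 * 1025 * 129.2769 = 66254.41125
Step 3 — Rf = 66254.41125 * 961 * 0.00222 ≈ 141350 N (5 s.f.)

141350 N


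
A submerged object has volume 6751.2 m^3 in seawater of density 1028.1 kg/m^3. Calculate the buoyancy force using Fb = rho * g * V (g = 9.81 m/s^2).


Formula: Fb = rho * g * V
Substituting: Fb = 1028.1 * 9.81 * 6751.2
Intermediate: 1028.1 * 9.81 = 10085.661
Result: Fb = 10085.661 * 6751.2 ≈ 68090000 N (5 s.f.)

68090000 N


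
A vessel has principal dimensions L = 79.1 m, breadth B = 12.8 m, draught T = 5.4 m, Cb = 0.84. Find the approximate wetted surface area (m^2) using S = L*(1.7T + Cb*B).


Formula: S = 1.7*L*T + V/T with V = Cb*L*B*T, i.e. S = L * (1.7*T + Cb*B)
Step 1 — 1.7*T = 1.7 * 5.4 = 9.18 m
Step 2 — Cb*B = 0.84 * 12.8 = 10.752 m
Step 3 — 1.7*T + Cb*B = 9.18 + 10.752 = 19.932 m
Step 4 — S = 79.1 * 19.932 ≈ 1576.6 m^2 (5 s.f.)

1576.6 m^2


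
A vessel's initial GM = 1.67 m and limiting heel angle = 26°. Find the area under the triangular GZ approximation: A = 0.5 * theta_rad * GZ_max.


Formula: GZ_max = GM * sin(theta); Area = 0.5 * theta_rad * GZ_max
Step 1 — GZ_max = 1.67 * sin(26°) = 1.67 * 0.438371 = 0.73208 m
Step 2 — theta_rad = 26 * pi/180 = 0.453786 rad
Step 3 — Area = 0.5 * 0.453786 * 0.73208 ≈ 0.16610 m·rad (5 s.f.)

0.16610 m·rad


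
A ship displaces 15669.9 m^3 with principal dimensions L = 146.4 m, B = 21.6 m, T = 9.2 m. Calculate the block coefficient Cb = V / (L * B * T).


Formula: Cb = V / (L * B * T)
Step 1 — L * B * T = 146.4 * 21.6 * 9.2 = 29092.608 m^3
Step 2 — Cb = 15669.9 / 29092.608 ≈ 0.53862 (5 s.f.)

0.53862


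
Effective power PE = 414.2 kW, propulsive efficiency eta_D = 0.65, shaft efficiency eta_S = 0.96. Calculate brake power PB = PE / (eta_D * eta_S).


Formula: PB = PE / (eta_D * eta_S)
Step 1 — combined efficiency = eta_D * eta_S = 0.65 * 0.96 = 0.624
Step 2 — PB = 414.2 / 0.624 ≈ 663.78 kW (5 s.f.)

663.78 kW


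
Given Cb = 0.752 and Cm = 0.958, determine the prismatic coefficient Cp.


Formula: Cp = Cb / Cm
Substituting: Cp = 0.752 / 0.958
Result: Cp ≈ 0.78497 (5 s.f.)

0.78497


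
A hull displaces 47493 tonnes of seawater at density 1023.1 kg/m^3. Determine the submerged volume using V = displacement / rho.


Formula: V = mass / rho
Step 1 — convert tonnes to kg: 47493 t * 1000 = 47493000 kg
Step 2 — V = 47493000 / 1023.1 ≈ 46421 m^3 (5 s.f.)

46421 m^3


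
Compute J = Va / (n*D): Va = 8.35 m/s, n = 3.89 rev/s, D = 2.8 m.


Formula: J = Va / (n * D)
Step 1 — n * D = 3.89 * 2.8 = 10.892
Step 2 — J = 8.35 / 10.892 ≈ 0.76662 (5 s.f.)

0.76662


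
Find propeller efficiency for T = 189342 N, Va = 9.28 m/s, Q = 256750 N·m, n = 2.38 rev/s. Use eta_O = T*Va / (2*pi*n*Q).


Formula: eta = T * Va / (2 * pi * n * Q)
Step 1 — numerator = T * Va = 189342 * 9.28 = 1757093.76
Step 2 — 2 * pi * n = 2 * pi * 2.38 = 14.953981
Step 3 — denominator = 14.953981 * 256750 = 3839434.62
Step 4 — eta = 1757093.76 / 3839434.62 ≈ 0.45764 (5 s.f.)

0.45764


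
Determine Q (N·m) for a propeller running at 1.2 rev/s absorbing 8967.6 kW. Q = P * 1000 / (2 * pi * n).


Formula: Q = P_W / (2 * pi * n)
Step 1 — P_W = 8967.6 kW * 1000 = 8967600.0 W
Step 2 — 2 * pi * n = 2 * pi * 1.2 = 7.539822
Step 3 — Q = 8967600.0 / 7.539822 ≈ 1189400 N·m (5 s.f.)

1189400 N·m


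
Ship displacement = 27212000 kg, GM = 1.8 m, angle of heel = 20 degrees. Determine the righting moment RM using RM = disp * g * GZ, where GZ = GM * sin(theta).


Formula: GZ = GM * sin(theta); RM = disp * g * GZ
Step 1 — GZ = 1.8 * sin(20°) = 1.8 * 0.34202 = 0.615636 m
Step 2 — RM = 27212000 * 9.81 * 0.615636 ≈ 164340000 N·m (5 s.f.)

164340000 N·m


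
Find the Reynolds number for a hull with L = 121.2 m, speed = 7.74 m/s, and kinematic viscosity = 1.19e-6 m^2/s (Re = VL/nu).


Formula: Re = V * L / nu
Step 1 — V * L = 7.74 * 121.2 = 938.088 m^2/s
Step 2 — Re = 938.088 / 1.19e-6 = 7.88e+08

7.88e+08


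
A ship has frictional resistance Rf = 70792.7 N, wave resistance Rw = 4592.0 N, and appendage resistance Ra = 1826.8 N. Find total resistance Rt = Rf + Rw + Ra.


Formula: Rt = Rf + Rw + Ra
Substituting: Rt = 70792.7 + 4592.0 + 1826.8
Result: Rt = 77211.5 N

77211.5 N


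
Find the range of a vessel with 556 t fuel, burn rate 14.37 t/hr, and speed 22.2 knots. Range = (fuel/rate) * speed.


Formula: endurance = fuel / rate; range = endurance * speed
Step 1 — endurance = 556 / 14.37 = 38.6917 hours
Step 2 — range = 38.6917 * 22.2 ≈ 858.96 nautical miles (5 s.f.)

858.96 NM


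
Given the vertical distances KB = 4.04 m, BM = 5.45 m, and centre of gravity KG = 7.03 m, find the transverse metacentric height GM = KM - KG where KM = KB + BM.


Formula: GM = KB + BM - KG
Step 1 — KM = KB + BM = 4.04 + 5.45 = 9.49 m
Step 2 — GM = KM - KG = 9.49 - 7.03 = 2.46 m

2.46 m


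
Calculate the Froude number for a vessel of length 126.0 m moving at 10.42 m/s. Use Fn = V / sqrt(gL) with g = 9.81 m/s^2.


Formula: Fn = V / sqrt(g * L)
Step 1 — g * L = 9.81 * 126.0 = 1236.06
Step 2 — sqrt(g * L) = sqrt(1236.06) = 35.157645
Step 3 — Fn = 10.42 / 35.157645 ≈ 0.29638 (5 s.f.)

0.29638


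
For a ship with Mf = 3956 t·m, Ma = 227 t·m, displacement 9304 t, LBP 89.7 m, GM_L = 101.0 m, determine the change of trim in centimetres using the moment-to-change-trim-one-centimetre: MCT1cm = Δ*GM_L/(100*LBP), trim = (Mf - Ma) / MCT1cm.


Formula: net trimming moment = Mf - Ma; MCT1cm = Δ*GM_L/(100*LBP); trim = net moment / MCT1cm
Step 1 — net trimming moment = 3956 - 227 = 3729 t·m
Step 2 — MCT1cm = 9304 * 101.0 / (100 * 89.7) = 104.7608 t·m/cm
Step 3 — trim = 3729 / 104.7608 ≈ 35.595 cm (5 s.f.)

35.595 cm


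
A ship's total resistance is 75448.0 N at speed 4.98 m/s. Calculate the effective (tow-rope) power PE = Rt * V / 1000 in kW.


Formula: PE = Rt * V / 1000 (kW)
Step 1 — PE (W) = 75448.0 * 4.98 = 375731.04 W
Step 2 — PE (kW) = 375731.04 / 1000 ≈ 375.73 kW (5 s.f.)

375.73 kW


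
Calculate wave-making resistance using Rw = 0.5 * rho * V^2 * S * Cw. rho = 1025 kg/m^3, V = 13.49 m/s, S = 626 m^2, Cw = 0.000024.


Formula: Rw = 0.5 * rho * V^2 * S * Cw
Step 1 — V^2 = 13.49^2 = 181.9801
Step 2 — 0.5 * rho * V^2 = 0.5 * 1025 * 181.9801 = 93264.80125
Step 3 — Rw = 93264.80125 * 626 * 0.000024 ≈ 1401.2 N (5 s.f.)

1401.2 N


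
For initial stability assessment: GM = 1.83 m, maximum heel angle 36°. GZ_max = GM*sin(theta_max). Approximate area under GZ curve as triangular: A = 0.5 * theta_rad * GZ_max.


Formula: GZ_max = GM * sin(theta); Area = 0.5 * theta_rad * GZ_max
Step 1 — GZ_max = 1.83 * sin(36°) = 1.83 * 0.587785 = 1.075647 m
Step 2 — theta_rad = 36 * pi/180 = 0.628319 rad
Step 3 — Area = 0.5 * 0.628319 * 1.075647 ≈ 0.33792 m·rad (5 s.f.)

0.33792 m·rad


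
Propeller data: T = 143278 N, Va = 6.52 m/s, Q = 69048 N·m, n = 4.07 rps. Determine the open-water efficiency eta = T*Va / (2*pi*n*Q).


Formula: eta = T * Va / (2 * pi * n * Q)
Step 1 — numerator = T * Va = 143278 * 6.52 = 934172.56
Step 2 — 2 * pi * n = 2 * pi * 4.07 = 25.572564
Step 3 — denominator = 25.572564 * 69048 = 1765734.4
Step 4 — eta = 934172.56 / 1765734.4 ≈ 0.52906 (5 s.f.)

0.52906


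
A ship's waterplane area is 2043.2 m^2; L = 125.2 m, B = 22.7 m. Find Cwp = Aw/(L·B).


Formula: Cwp = Aw / (L * B)
Step 1 — L * B = 125.2 * 22.7 = 2842.04 m^2
Step 2 — Cwp = 2043.2 / 2842.04 ≈ 0.71892 (5 s.f.)

0.71892


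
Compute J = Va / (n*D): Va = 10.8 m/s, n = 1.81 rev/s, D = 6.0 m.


Formula: J = Va / (n * D)
Step 1 — n * D = 1.81 * 6.0 = 10.86
Step 2 — J = 10.8 / 10.86 ≈ 0.99448 (5 s.f.)

0.99448


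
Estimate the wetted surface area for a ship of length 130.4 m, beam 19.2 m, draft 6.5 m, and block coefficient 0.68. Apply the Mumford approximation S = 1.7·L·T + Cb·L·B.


Formula: S = 1.7*L*T + V/T with V = Cb*L*B*T, i.e. S = L * (1.7*T + Cb*B)
Step 1 — 1.7*T = 1.7 * 6.5 = 11.05 m
Step 2 — Cb*B = 0.68 * 19.2 = 13.056 m
Step 3 — 1.7*T + Cb*B = 11.05 + 13.056 = 24.106 m
Step 4 — S = 130.4 * 24.106 ≈ 3143.4 m^2 (5 s.f.)

3143.4 m^2


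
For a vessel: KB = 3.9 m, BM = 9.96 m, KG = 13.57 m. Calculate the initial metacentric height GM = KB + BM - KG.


Formula: GM = KB + BM - KG
Step 1 — KM = KB + BM = 3.9 + 9.96 = 13.86 m
Step 2 — GM = KM - KG = 13.86 - 13.57 = 0.29 m

0.29 m


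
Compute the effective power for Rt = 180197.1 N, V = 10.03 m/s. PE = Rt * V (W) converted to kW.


Formula: PE = Rt * V / 1000 (kW)
Step 1 — PE (W) = 180197.1 * 10.03 = 1807376.913 W
Step 2 — PE (kW) = 1807376.913 / 1000 ≈ 1807.4 kW (5 s.f.)

1807.4 kW


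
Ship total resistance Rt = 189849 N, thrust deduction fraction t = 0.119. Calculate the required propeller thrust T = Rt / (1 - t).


Formula: T = Rt / (1 - t)
Step 1 — (1 - t) = 1 - 0.119 = 0.881
Step 2 — T = 189849 / 0.881 ≈ 215490 N (5 s.f.)

215490 N


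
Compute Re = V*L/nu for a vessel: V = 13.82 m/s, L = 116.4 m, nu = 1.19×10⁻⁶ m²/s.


Formula: Re = V * L / nu
Step 1 — V * L = 13.82 * 116.4 = 1608.648 m^2/s
Step 2 — Re = 1608.648 / 1.19e-6 = 1.35e+09

1.35e+09


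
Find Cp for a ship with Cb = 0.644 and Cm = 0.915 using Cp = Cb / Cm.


Formula: Cp = Cb / Cm
Substituting: Cp = 0.644 / 0.915
Result: Cp ≈ 0.70383 (5 s.f.)

0.70383


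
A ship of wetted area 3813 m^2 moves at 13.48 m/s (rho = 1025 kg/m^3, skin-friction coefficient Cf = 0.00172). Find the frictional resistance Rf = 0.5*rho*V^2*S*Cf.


Formula: Rf = 0.5 * rho * V^2 * S * Cf
Step 1 — V^2 = 13.48^2 = 181.7104
Step 2 — 0.5 * rho * V^2 = 0.5 * 1025 * 181.7104 = 93126.58
Step 3 — Rf = 93126.58 * 3813 * 0.00172 ≈ 610760 N (5 s.f.)

610760 N


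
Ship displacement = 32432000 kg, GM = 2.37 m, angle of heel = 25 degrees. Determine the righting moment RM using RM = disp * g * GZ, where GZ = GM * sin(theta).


Formula: GZ = GM * sin(theta); RM = disp * g * GZ
Step 1 — GZ = 2.37 * sin(25°) = 2.37 * 0.422618 = 1.001605 m
Step 2 — RM = 32432000 * 9.81 * 1.001605 ≈ 318670000 N·m (5 s.f.)

318670000 N·m


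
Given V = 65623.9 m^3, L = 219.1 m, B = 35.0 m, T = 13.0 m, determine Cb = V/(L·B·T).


Formula: Cb = V / (L * B * T)
Step 1 — L * B * T = 219.1 * 35.0 * 13.0 = 99690.5 m^3
Step 2 — Cb = 65623.9 / 99690.5 ≈ 0.65828 (5 s.f.)

0.65828


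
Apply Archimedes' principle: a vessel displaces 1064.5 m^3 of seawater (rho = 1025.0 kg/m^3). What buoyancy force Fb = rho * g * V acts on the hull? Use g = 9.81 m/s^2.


Formula: Fb = rho * g * V
Substituting: Fb = 1025.0 * 9.81 * 1064.5
Intermediate: 1025.0 * 9.81 = 10055.25
Result: Fb = 10055.25 * 1064.5 ≈ 10704000 N (5 s.f.)

10704000 N


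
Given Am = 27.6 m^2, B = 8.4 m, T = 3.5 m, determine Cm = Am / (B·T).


Formula: Cm = Am / (B * T)
Step 1 — B * T = 8.4 * 3.5 = 29.4 m^2
Step 2 — Cm = 27.6 / 29.4 ≈ 0.93878 (5 s.f.)

0.93878


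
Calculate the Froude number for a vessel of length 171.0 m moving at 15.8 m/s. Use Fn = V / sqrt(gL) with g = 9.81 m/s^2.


Formula: Fn = V / sqrt(g * L)
Step 1 — g * L = 9.81 * 171.0 = 1677.51
Step 2 — sqrt(g * L) = sqrt(1677.51) = 40.957417
Step 3 — Fn = 15.8 / 40.957417 ≈ 0.38577 (5 s.f.)

0.38577


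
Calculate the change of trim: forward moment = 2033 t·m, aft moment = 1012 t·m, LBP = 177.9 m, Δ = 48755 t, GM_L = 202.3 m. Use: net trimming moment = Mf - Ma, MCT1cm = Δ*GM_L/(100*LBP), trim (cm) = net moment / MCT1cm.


Formula: net trimming moment = Mf - Ma; MCT1cm = Δ*GM_L/(100*LBP); trim = net moment / MCT1cm
Step 1 — net trimming moment = 2033 - 1012 = 1021 t·m
Step 2 — MCT1cm = 48755 * 202.3 / (100 * 177.9) = 554.4203 t·m/cm
Step 3 — trim = 1021 / 554.4203 ≈ 1.8416 cm (5 s.f.)

1.8416 cm


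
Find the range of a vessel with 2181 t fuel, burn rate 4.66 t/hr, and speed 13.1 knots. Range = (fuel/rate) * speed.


Formula: endurance = fuel / rate; range = endurance * speed
Step 1 — endurance = 2181 / 4.66 = 468.0258 hours
Step 2 — range = 468.0258 * 13.1 ≈ 6131.1 nautical miles (5 s.f.)

6131.1 NM


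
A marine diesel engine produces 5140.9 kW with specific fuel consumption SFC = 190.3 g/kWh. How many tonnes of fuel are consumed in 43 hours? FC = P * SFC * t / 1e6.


Formula: FC (tonnes) = P * SFC * t / 1,000,000
Step 1 — P * SFC * t = 5140.9 * 190.3 * 43 = 42067470.61 g
Step 2 — FC (tonnes) = 42067470.61 / 1,000,000 ≈ 42.067 tonnes (5 s.f.)

42.067 tonnes


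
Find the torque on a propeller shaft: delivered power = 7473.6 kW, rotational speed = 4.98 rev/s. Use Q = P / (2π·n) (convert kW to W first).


Formula: Q = P_W / (2 * pi * n)
Step 1 — P_W = 7473.6 kW * 1000 = 7473600.0 W
Step 2 — 2 * pi * n = 2 * pi * 4.98 = 31.290263
Step 3 — Q = 7473600.0 / 31.290263 ≈ 238850 N·m (5 s.f.)

238850 N·m


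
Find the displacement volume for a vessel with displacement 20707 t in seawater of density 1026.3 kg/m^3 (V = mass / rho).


Formula: V = mass / rho
Step 1 — convert tonnes to kg: 20707 t * 1000 = 20707000 kg
Step 2 — V = 20707000 / 1026.3 ≈ 20176 m^3 (5 s.f.)

20176 m^3


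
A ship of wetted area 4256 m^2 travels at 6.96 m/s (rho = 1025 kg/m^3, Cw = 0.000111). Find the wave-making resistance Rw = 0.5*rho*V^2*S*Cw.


Formula: Rw = 0.5 * rho * V^2 * S * Cw
Step 1 — V^2 = 6.96^2 = 48.4416
Step 2 — 0.5 * rho * V^2 = 0.5 * 1025 * 48.4416 = 24826.32
Step 3 — Rw = 24826.32 * 4256 * 0.000111 ≈ 11728 N (5 s.f.)

11728 N


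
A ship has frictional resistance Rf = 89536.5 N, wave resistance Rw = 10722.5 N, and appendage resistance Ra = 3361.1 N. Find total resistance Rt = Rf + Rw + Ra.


Formula: Rt = Rf + Rw + Ra
Substituting: Rt = 89536.5 + 10722.5 + 3361.1
Result: Rt = 103620.1 N

103620.1 N


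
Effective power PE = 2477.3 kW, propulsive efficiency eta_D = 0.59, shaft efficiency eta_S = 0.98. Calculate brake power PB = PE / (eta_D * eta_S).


Formula: PB = PE / (eta_D * eta_S)
Step 1 — combined efficiency = eta_D * eta_S = 0.59 * 0.98 = 0.5782
Step 2 — PB = 2477.3 / 0.5782 ≈ 4284.5 kW (5 s.f.)

4284.5 kW


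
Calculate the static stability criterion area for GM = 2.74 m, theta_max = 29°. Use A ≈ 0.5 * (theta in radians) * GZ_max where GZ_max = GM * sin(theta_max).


Formula: GZ_max = GM * sin(theta); Area = 0.5 * theta_rad * GZ_max
Step 1 — GZ_max = 2.74 * sin(29°) = 2.74 * 0.48481 = 1.328379 m
Step 2 — theta_rad = 29 * pi/180 = 0.506145 rad
Step 3 — Area = 0.5 * 0.506145 * 1.328379 ≈ 0.33618 m·rad (5 s.f.)

0.33618 m·rad


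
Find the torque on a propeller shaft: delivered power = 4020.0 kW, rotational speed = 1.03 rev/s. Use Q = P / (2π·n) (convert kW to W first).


Formula: Q = P_W / (2 * pi * n)
Step 1 — P_W = 4020.0 kW * 1000 = 4020000.0 W
Step 2 — 2 * pi * n = 2 * pi * 1.03 = 6.471681
Step 3 — Q = 4020000.0 / 6.471681 ≈ 621170 N·m (5 s.f.)

621170 N·m


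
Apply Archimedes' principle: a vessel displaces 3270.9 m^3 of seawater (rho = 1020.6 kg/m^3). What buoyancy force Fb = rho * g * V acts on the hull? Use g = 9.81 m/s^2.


Formula: Fb = rho * g * V
Substituting: Fb = 1020.6 * 9.81 * 3270.9
Intermediate: 1020.6 * 9.81 = 10012.086
Result: Fb = 10012.086 * 3270.9 ≈ 32749000 N (5 s.f.)

32749000 N
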